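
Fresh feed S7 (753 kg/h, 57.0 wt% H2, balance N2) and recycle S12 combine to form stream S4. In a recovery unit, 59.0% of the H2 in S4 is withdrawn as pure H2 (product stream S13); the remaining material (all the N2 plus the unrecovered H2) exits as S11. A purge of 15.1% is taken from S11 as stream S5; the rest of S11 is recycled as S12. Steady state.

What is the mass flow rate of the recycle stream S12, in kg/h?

N2 enters only via S7 and leaves only via the purge: 753×0.430 = 0.151×(N2 in S11), and the recovery unit passes all N2, so N2 in S4 = N2 in S11 = 2144.3 kg/h.
H2 in S4: m_A = 753×0.570 + (1−0.151)·(1−0.590)·m_A, so m_A = 429.21/0.6519 = 658.39 kg/h.
S11 = (1−0.590)×658.39 + 2144.3 = 2414.2 kg/h.
Recycle S12 = (1−0.151)×2414.2 = 2049.7 kg/h.

2050 kg/h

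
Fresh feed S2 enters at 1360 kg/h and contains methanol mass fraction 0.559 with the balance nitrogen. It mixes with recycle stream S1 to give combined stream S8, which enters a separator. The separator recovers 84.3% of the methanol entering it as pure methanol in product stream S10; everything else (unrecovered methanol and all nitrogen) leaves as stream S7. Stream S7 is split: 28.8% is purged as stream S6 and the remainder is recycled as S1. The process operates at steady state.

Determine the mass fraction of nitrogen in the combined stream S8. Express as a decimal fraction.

0.709

nitrogen enters only via S2 and leaves only via the purge: 1360×0.441 = 0.288×(nitrogen in S7), and the separator passes all nitrogen, so nitrogen in S8 = nitrogen in S7 = 2082.5 kg/h.
methanol in S8: m_A = 1360×0.559 + (1−0.288)·(1−0.843)·m_A, so m_A = 760.24/0.8882 = 855.92 kg/h.
S8 = 855.92 + 2082.5 = 2938.4 kg/h.
nitrogen fraction in S8 = 2082.5/2938.4 = 0.709.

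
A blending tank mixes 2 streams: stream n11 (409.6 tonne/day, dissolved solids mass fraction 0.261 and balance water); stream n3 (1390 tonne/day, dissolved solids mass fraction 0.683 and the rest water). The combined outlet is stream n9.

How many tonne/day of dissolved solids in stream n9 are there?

1056 tonne/day

dissolved solids out = dissolved solids in = 409.6×0.261 + 1390×0.683 = 1056.3 tonne/day.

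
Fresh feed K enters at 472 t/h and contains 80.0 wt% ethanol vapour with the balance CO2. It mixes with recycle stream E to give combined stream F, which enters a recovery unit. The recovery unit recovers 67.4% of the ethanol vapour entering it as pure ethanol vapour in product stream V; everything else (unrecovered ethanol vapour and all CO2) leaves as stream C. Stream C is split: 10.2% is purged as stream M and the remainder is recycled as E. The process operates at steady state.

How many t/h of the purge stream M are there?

112.2 t/h

CO2 enters only via K and leaves only via the purge: 472×0.200 = 0.102×(CO2 in C), and the recovery unit passes all CO2, so CO2 in F = CO2 in C = 925.49 t/h.
ethanol vapour in F: m_A = 472×0.800 + (1−0.102)·(1−0.674)·m_A, so m_A = 377.6/0.7073 = 533.9 t/h.
C = (1−0.674)×533.9 + 925.49 = 1099.5 t/h.
Purge M = 0.102×1099.5 = 112.15 t/h.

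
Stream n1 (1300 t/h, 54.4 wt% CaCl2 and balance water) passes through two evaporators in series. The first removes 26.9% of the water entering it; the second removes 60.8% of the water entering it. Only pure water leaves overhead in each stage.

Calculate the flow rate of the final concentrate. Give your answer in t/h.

877.1 t/h

water in feed = 1300×0.456 = 592.8 t/h.
After stage 1: water left = (1−0.269)×592.8 = 433.34; stream total = 1140.5 t/h.
After stage 2: water left = (1−0.608)×433.34 = 169.87; final concentrate = 877.07 t/h.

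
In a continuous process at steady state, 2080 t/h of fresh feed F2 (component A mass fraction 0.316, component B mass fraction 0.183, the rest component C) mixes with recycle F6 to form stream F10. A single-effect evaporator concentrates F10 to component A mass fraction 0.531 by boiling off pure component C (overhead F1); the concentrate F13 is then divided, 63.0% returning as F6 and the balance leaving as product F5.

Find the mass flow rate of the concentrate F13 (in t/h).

Overall component A balance (none leaves overhead): component A in fresh feed = component A in product, i.e. 2080×0.316 = (1−0.630)·F13·0.531.
F13 = 657.28/(0.531×0.370) = 3345.4 t/h.

3345 t/h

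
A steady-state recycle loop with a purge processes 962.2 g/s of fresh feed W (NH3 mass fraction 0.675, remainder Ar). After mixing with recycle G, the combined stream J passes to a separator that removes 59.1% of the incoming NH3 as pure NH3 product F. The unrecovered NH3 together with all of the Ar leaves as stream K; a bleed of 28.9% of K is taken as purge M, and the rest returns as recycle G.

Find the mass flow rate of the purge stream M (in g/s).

Ar enters only via W and leaves only via the purge: 962.2×0.325 = 0.289×(Ar in K), and the separator passes all Ar, so Ar in J = Ar in K = 1082.1 g/s.
NH3 in J: m_A = 962.2×0.675 + (1−0.289)·(1−0.591)·m_A, so m_A = 649.49/0.7092 = 915.8 g/s.
K = (1−0.591)×915.8 + 1082.1 = 1456.6 g/s.
Purge M = 0.289×1456.6 = 420.96 g/s.

421 g/s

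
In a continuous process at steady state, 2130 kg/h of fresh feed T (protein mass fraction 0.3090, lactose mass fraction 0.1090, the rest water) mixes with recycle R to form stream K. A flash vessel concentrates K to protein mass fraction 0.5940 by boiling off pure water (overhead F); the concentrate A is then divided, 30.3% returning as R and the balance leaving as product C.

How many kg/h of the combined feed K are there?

2612 kg/h

Overall protein balance (none leaves overhead): protein in fresh feed = protein in product, i.e. 2130×0.309 = (1−0.303)·A·0.594.
A = 658.17/(0.594×0.697) = 1589.7 kg/h.
Recycle R = 0.303×1589.7 = 481.68 kg/h.
Combined feed K = 2130 + 481.68 = 2611.7 kg/h.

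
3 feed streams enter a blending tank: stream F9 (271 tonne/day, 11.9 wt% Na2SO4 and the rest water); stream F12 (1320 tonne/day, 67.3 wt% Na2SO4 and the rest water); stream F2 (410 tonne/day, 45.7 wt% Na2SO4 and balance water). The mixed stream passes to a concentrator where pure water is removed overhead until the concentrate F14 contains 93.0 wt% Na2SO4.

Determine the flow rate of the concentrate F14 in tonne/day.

Na2SO4 entering = 271×0.119 + 1320×0.673 + 410×0.457 = 1108 tonne/day.
All Na2SO4 reports to F14, so F14 = 1108/0.930 = 1191.4 tonne/day.

1191 tonne/day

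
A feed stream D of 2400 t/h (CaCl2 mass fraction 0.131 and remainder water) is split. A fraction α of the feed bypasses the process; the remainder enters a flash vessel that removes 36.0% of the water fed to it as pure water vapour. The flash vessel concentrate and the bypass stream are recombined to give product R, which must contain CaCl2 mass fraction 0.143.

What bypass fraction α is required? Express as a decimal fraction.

All 2400×0.131 = 314.4 t/h of CaCl2 reaches R, so R = 314.4/0.143 = 2198.6 t/h and vapour = 201.4 t/h.
The evaporator receives (1−α)·2400 of feed at 0.869 water and removes 0.360 of that water:
0.360×0.869×(1−α)×2400 = 201.4
(1−α) = 201.4/750.82 = 0.2682;  α = 0.7318.

0.732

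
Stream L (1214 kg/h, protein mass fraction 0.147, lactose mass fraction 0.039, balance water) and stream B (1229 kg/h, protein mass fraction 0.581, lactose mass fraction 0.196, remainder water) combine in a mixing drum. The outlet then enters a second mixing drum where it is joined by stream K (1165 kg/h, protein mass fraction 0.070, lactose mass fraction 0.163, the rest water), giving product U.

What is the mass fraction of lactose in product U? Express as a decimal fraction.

Overall, product flow = 3608 kg/h.
lactose in = 1214×0.039 + 1229×0.196 + 1165×0.163 = 478.12 kg/h.
lactose fraction in U = 0.133.

0.133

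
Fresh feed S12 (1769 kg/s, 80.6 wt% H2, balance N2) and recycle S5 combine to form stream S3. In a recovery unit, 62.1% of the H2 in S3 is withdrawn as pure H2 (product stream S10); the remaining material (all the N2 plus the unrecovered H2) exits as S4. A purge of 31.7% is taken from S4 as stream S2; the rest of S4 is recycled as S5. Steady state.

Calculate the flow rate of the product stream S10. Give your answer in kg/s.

1195 kg/s

H2 in S3: m_A = 1769×0.806 + (1−0.317)·(1−0.621)·m_A, so m_A = 1425.8/0.7411 = 1923.8 kg/s.
Product S10 = 0.621×1923.8 = 1194.7 kg/s.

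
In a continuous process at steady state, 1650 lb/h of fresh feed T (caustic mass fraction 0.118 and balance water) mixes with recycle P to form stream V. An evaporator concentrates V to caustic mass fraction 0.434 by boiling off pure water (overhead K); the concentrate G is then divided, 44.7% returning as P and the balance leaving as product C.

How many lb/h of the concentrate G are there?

811.2 lb/h

Overall caustic balance (none leaves overhead): caustic in fresh feed = caustic in product, i.e. 1650×0.118 = (1−0.447)·G·0.434.
G = 194.7/(0.434×0.553) = 811.24 lb/h.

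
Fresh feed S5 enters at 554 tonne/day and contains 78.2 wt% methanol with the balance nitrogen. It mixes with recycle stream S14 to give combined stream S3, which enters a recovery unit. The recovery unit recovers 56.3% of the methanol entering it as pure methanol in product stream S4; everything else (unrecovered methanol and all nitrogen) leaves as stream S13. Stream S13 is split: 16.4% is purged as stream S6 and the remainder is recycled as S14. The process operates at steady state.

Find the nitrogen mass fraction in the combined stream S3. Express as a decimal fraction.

nitrogen enters only via S5 and leaves only via the purge: 554×0.218 = 0.164×(nitrogen in S13), and the recovery unit passes all nitrogen, so nitrogen in S3 = nitrogen in S13 = 736.41 tonne/day.
methanol in S3: m_A = 554×0.782 + (1−0.164)·(1−0.563)·m_A, so m_A = 433.23/0.6347 = 682.61 tonne/day.
S3 = 682.61 + 736.41 = 1419 tonne/day.
nitrogen fraction in S3 = 736.41/1419 = 0.519.

0.519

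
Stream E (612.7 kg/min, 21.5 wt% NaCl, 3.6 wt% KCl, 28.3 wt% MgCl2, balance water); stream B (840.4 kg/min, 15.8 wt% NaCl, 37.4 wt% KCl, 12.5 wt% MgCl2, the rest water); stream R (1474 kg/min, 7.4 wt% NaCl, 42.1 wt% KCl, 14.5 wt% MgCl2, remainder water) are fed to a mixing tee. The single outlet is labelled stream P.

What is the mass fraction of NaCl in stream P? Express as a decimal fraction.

Total flow out = 612.7 + 840.4 + 1474 = 2927.1 kg/min.
NaCl in = 612.7×0.215 + 840.4×0.158 + 1474×0.074 = 373.59 kg/min.
NaCl mass fraction in P = 373.59/2927.1 = 0.128.

0.128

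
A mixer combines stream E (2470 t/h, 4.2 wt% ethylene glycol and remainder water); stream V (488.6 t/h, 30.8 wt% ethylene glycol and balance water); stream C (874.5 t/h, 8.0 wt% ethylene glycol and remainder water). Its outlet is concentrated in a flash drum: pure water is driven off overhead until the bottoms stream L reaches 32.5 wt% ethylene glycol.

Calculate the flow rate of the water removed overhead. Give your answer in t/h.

2836 t/h

ethylene glycol entering = 2470×0.042 + 488.6×0.308 + 874.5×0.080 = 324.19 t/h.
All ethylene glycol reports to L, so L = 324.19/0.325 = 997.5 t/h.
Total feed = 3833.1 t/h; overhead = 3833.1 − 997.5 = 2835.6 t/h.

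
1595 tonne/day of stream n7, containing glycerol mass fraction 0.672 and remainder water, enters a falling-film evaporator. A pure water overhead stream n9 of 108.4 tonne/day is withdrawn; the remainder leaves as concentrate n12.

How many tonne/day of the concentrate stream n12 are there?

1487 tonne/day

Concentrate = 1595 − 108.4 = 1486.6 tonne/day.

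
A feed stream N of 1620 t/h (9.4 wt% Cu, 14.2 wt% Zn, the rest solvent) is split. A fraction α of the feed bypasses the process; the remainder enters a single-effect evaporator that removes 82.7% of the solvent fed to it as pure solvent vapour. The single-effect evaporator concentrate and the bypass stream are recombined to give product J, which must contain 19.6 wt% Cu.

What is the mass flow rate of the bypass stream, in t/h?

All 1620×0.094 = 152.28 t/h of Cu reaches J, so J = 152.28/0.196 = 776.94 t/h and vapour = 843.06 t/h.
The evaporator receives (1−α)·1620 of feed at 0.764 solvent and removes 0.827 of that solvent:
0.827×0.764×(1−α)×1620 = 843.06
(1−α) = 843.06/1023.6 = 0.8237;  α = 0.1763.
Bypass flow = 0.1763×1620 = 285.68 t/h.

285.7 t/h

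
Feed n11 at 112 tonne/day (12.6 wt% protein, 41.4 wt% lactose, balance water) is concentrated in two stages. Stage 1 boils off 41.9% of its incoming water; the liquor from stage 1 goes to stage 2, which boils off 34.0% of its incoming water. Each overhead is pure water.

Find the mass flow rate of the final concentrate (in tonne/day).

80.24 tonne/day

water in feed = 112×0.460 = 51.52 tonne/day.
After stage 1: water left = (1−0.419)×51.52 = 29.933; stream total = 90.413 tonne/day.
After stage 2: water left = (1−0.340)×29.933 = 19.756; final concentrate = 80.236 tonne/day.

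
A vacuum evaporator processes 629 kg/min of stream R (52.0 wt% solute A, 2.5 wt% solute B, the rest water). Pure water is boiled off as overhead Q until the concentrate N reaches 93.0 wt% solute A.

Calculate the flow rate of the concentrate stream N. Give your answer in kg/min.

solute A is conserved: 629×0.520 = 327.08 kg/min all reports to the concentrate.
Concentrate = 327.08/(target fraction) = 351.7 kg/min.

351.7 kg/min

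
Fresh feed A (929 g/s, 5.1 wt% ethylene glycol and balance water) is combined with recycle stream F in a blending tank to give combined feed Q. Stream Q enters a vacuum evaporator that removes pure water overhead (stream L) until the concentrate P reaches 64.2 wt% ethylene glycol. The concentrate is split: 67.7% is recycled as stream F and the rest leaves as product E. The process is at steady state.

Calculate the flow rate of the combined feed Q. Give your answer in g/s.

1084 g/s

Overall ethylene glycol balance (none leaves overhead): ethylene glycol in fresh feed = ethylene glycol in product, i.e. 929×0.051 = (1−0.677)·P·0.642.
P = 47.379/(0.642×0.323) = 228.48 g/s.
Recycle F = 0.677×228.48 = 154.68 g/s.
Combined feed Q = 929 + 154.68 = 1083.7 g/s.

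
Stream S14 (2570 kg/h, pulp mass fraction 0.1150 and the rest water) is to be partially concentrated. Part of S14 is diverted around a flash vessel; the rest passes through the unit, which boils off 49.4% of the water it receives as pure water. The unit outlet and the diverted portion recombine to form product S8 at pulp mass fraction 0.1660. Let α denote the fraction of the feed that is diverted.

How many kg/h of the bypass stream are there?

764 kg/h

All 2570×0.115 = 295.55 kg/h of pulp reaches S8, so S8 = 295.55/0.166 = 1780.4 kg/h and vapour = 789.58 kg/h.
The evaporator receives (1−α)·2570 of feed at 0.885 water and removes 0.494 of that water:
0.494×0.885×(1−α)×2570 = 789.58
(1−α) = 789.58/1123.6 = 0.7027;  α = 0.2973.
Bypass flow = 0.2973×2570 = 763.97 kg/h.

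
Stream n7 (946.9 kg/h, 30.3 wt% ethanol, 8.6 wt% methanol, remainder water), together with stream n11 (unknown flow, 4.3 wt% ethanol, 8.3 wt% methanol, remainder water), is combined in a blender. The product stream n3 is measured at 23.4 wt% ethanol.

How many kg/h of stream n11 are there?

342.1 kg/h

Let n11 be the unknown flow. Total out = 946.9 + n11.
ethanol balance: 286.91 + 0.043·n11 = 0.234·(946.9 + n11)
(0.043 − 0.234)·n11 = 0.234×946.9 − 286.91 = -65.336
n11 = -65.336 / -0.191 = 342.07 kg/h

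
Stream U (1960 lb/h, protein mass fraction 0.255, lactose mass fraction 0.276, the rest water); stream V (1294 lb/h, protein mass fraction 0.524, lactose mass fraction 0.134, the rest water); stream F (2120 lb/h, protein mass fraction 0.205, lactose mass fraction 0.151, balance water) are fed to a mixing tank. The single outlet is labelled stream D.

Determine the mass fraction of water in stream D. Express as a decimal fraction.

0.507

Total flow out = 1960 + 1294 + 2120 = 5374 lb/h.
water in = 1960×0.469 + 1294×0.342 + 2120×0.644 = 2727.1 lb/h.
water mass fraction in D = 2727.1/5374 = 0.507.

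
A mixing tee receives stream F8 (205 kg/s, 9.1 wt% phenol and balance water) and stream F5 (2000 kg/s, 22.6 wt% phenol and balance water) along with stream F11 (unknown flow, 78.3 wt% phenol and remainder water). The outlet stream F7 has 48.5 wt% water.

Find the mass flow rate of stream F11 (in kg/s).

2481 kg/s

Let F11 be the unknown flow. Total out = 2205 + F11.
water balance: 1734.3 + 0.217·F11 = 0.485·(2205 + F11)
(0.217 − 0.485)·F11 = 0.485×2205 − 1734.3 = -664.92
F11 = -664.92 / -0.268 = 2481 kg/s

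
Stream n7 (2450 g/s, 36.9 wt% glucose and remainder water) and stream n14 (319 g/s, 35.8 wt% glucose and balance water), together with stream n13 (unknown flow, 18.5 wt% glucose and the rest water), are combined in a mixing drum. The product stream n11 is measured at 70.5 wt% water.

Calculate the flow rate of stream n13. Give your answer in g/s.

Let n13 be the unknown flow. Total out = 2769 + n13.
water balance: 1750.7 + 0.815·n13 = 0.705·(2769 + n13)
(0.815 − 0.705)·n13 = 0.705×2769 − 1750.7 = 201.4
n13 = 201.4 / 0.110 = 1830.9 g/s

1831 g/s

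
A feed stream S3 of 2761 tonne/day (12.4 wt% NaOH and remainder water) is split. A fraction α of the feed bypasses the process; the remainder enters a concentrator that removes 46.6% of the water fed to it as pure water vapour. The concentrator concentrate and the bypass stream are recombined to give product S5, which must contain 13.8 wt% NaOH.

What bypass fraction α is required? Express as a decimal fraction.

All 2761×0.124 = 342.36 tonne/day of NaOH reaches S5, so S5 = 342.36/0.138 = 2480.9 tonne/day and vapour = 280.1 tonne/day.
The evaporator receives (1−α)·2761 of feed at 0.876 water and removes 0.466 of that water:
0.466×0.876×(1−α)×2761 = 280.1
(1−α) = 280.1/1127.1 = 0.2485;  α = 0.7515.

0.751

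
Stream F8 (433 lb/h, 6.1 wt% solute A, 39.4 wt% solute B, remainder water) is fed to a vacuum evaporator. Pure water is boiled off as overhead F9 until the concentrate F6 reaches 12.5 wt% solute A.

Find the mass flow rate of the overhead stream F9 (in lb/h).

solute A is conserved: 433×0.061 = 26.413 lb/h all reports to the concentrate.
Concentrate = 26.413/(target fraction) = 211.3 lb/h.
Overhead = 433 − 211.3 = 221.7 lb/h.

221.7 lb/h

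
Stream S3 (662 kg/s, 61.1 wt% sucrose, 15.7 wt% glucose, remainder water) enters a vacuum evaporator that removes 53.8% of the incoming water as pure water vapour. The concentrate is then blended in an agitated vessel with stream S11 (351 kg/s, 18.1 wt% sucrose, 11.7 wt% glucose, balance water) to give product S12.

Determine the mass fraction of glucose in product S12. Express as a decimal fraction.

0.156

Vapour removed = 0.538×0.232×662 = 82.628 kg/s; concentrate = 579.37 kg/s.
glucose reaching the mixer = 103.93 (from concentrate) + 351×0.117 = 145 kg/s.
Product flow = 579.37 + 351 = 930.37 kg/s; glucose fraction = 0.156.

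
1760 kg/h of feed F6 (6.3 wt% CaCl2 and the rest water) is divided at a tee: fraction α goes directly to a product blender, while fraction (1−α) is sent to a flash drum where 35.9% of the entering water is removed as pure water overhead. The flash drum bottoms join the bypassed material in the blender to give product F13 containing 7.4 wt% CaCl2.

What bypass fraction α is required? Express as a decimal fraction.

0.558

All 1760×0.063 = 110.88 kg/h of CaCl2 reaches F13, so F13 = 110.88/0.074 = 1498.4 kg/h and vapour = 261.62 kg/h.
The evaporator receives (1−α)·1760 of feed at 0.937 water and removes 0.359 of that water:
0.359×0.937×(1−α)×1760 = 261.62
(1−α) = 261.62/592.03 = 0.4419;  α = 0.5581.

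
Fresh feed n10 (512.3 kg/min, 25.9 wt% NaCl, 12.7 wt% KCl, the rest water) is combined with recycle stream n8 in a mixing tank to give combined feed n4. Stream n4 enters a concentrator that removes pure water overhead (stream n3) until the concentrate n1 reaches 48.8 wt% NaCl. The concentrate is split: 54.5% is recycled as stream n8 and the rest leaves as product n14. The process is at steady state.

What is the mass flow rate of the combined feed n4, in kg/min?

Overall NaCl balance (none leaves overhead): NaCl in fresh feed = NaCl in product, i.e. 512.3×0.259 = (1−0.545)·n1·0.488.
n1 = 132.69/(0.488×0.455) = 597.58 kg/min.
Recycle n8 = 0.545×597.58 = 325.68 kg/min.
Combined feed n4 = 512.3 + 325.68 = 837.98 kg/min.

838 kg/min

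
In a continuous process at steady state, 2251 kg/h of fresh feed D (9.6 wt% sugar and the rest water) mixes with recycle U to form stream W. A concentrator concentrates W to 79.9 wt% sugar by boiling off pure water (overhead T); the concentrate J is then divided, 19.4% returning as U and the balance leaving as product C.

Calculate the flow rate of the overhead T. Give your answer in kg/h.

Overall sugar balance (none leaves overhead): sugar in fresh feed = sugar in product, i.e. 2251×0.096 = (1−0.194)·J·0.799.
J = 216.1/(0.799×0.806) = 335.56 kg/h.
Recycle U = 0.194×335.56 = 65.098 kg/h.
Combined feed W = 2251 + 65.098 = 2316.1 kg/h.
Overhead T = W − J = 2316.1 − 335.56 = 1980.5 kg/h.

1981 kg/h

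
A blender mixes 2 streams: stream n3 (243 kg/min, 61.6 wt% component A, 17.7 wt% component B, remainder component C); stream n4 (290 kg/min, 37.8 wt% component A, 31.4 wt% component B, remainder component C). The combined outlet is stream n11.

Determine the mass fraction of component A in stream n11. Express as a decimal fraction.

Total flow out = 243 + 290 = 533 kg/min.
component A in = 243×0.616 + 290×0.378 = 259.31 kg/min.
component A mass fraction in n11 = 259.31/533 = 0.4865.

0.4865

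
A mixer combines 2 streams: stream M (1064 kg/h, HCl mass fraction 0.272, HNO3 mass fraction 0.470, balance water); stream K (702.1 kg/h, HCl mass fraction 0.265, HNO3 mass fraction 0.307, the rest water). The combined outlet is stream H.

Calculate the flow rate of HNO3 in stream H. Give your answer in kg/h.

HNO3 out = HNO3 in = 1064×0.470 + 702.1×0.307 = 715.62 kg/h.

715.6 kg/h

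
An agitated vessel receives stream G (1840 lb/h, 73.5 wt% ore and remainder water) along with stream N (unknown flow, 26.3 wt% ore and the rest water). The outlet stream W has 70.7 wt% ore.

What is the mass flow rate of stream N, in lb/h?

116 lb/h

Let N be the unknown flow. Total out = 1840 + N.
ore balance: 1352.4 + 0.263·N = 0.707·(1840 + N)
(0.263 − 0.707)·N = 0.707×1840 − 1352.4 = -51.52
N = -51.52 / -0.444 = 116.04 lb/h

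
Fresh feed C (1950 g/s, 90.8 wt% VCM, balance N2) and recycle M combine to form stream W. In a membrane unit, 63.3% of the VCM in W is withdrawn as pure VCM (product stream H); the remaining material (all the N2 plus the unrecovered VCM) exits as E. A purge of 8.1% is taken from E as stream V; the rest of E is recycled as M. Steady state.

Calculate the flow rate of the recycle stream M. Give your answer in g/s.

2937 g/s

N2 enters only via C and leaves only via the purge: 1950×0.092 = 0.081×(N2 in E), and the membrane unit passes all N2, so N2 in W = N2 in E = 2214.8 g/s.
VCM in W: m_A = 1950×0.908 + (1−0.081)·(1−0.633)·m_A, so m_A = 1770.6/0.6627 = 2671.7 g/s.
E = (1−0.633)×2671.7 + 2214.8 = 3195.3 g/s.
Recycle M = (1−0.081)×3195.3 = 2936.5 g/s.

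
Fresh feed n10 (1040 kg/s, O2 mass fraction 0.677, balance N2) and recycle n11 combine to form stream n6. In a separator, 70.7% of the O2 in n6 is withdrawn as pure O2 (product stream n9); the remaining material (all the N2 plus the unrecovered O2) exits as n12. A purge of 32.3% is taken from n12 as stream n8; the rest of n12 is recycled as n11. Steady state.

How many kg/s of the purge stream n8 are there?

419 kg/s

N2 enters only via n10 and leaves only via the purge: 1040×0.323 = 0.323×(N2 in n12), and the separator passes all N2, so N2 in n6 = N2 in n12 = 1040 kg/s.
O2 in n6: m_A = 1040×0.677 + (1−0.323)·(1−0.707)·m_A, so m_A = 704.08/0.8016 = 878.3 kg/s.
n12 = (1−0.707)×878.3 + 1040 = 1297.3 kg/s.
Purge n8 = 0.323×1297.3 = 419.04 kg/s.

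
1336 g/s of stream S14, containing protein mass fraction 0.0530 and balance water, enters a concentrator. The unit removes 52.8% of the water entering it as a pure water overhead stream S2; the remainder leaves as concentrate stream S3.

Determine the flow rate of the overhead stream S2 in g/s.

668 g/s

water entering = 1336×0.947 = 1265.2 g/s; overhead removed = 0.528×1265.2 = 668.02 g/s.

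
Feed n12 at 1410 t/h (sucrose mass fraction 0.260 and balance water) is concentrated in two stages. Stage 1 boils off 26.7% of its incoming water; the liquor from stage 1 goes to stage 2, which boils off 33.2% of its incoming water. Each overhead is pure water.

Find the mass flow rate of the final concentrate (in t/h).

water in feed = 1410×0.740 = 1043.4 t/h.
After stage 1: water left = (1−0.267)×1043.4 = 764.81; stream total = 1131.4 t/h.
After stage 2: water left = (1−0.332)×764.81 = 510.89; final concentrate = 877.49 t/h.

877.5 t/h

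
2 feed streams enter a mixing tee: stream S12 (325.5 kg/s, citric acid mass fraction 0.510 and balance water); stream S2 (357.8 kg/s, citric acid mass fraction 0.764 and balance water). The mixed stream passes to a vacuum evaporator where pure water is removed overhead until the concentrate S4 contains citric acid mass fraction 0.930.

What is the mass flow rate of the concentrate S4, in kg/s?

citric acid entering = 325.5×0.510 + 357.8×0.764 = 439.36 kg/s.
All citric acid reports to S4, so S4 = 439.36/0.930 = 472.43 kg/s.

472.4 kg/s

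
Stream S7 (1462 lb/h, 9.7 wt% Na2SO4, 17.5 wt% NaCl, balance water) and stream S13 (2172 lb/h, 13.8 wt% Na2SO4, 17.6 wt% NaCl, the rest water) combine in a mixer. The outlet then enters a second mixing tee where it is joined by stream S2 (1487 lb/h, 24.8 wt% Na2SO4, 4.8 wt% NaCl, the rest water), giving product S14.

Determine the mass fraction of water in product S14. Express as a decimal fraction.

Overall, product flow = 5121 lb/h.
water in = 1462×0.728 + 2172×0.686 + 1487×0.704 = 3601.2 lb/h.
water fraction in S14 = 0.703.

0.703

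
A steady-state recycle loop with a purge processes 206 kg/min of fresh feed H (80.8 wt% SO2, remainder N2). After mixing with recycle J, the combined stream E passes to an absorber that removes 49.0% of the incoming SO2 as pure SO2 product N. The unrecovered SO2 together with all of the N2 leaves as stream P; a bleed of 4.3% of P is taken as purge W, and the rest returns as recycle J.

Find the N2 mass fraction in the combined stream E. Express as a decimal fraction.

N2 enters only via H and leaves only via the purge: 206×0.192 = 0.043×(N2 in P), and the absorber passes all N2, so N2 in E = N2 in P = 919.81 kg/min.
SO2 in E: m_A = 206×0.808 + (1−0.043)·(1−0.490)·m_A, so m_A = 166.45/0.5119 = 325.14 kg/min.
E = 325.14 + 919.81 = 1245 kg/min.
N2 fraction in E = 919.81/1245 = 0.739.

0.739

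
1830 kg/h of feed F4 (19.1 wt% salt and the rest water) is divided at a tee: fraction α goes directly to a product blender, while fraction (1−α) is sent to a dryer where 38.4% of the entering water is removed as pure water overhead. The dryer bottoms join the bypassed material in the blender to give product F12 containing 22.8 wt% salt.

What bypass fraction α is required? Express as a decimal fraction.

All 1830×0.191 = 349.53 kg/h of salt reaches F12, so F12 = 349.53/0.228 = 1533 kg/h and vapour = 296.97 kg/h.
The evaporator receives (1−α)·1830 of feed at 0.809 water and removes 0.384 of that water:
0.384×0.809×(1−α)×1830 = 296.97
(1−α) = 296.97/568.5 = 0.5224;  α = 0.4776.

0.478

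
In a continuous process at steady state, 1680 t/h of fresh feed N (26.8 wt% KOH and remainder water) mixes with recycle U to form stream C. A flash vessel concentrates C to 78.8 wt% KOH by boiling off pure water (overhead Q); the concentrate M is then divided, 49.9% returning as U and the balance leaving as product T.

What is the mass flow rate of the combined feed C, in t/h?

2249 t/h

Overall KOH balance (none leaves overhead): KOH in fresh feed = KOH in product, i.e. 1680×0.268 = (1−0.499)·M·0.788.
M = 450.24/(0.788×0.501) = 1140.5 t/h.
Recycle U = 0.499×1140.5 = 569.09 t/h.
Combined feed C = 1680 + 569.09 = 2249.1 t/h.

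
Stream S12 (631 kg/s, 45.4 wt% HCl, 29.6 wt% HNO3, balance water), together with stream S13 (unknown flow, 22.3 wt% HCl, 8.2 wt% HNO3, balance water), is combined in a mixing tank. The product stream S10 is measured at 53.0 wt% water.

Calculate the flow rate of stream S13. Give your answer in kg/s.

1071 kg/s

Let S13 be the unknown flow. Total out = 631 + S13.
water balance: 157.75 + 0.695·S13 = 0.530·(631 + S13)
(0.695 − 0.530)·S13 = 0.530×631 − 157.75 = 176.68
S13 = 176.68 / 0.165 = 1070.8 kg/s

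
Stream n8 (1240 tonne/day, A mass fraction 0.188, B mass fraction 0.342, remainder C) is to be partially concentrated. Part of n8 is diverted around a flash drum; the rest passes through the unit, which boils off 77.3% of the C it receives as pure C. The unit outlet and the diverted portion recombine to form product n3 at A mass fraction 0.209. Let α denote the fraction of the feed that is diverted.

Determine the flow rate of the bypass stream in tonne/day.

All 1240×0.188 = 233.12 tonne/day of A reaches n3, so n3 = 233.12/0.209 = 1115.4 tonne/day and vapour = 124.59 tonne/day.
The evaporator receives (1−α)·1240 of feed at 0.470 C and removes 0.773 of that C:
0.773×0.470×(1−α)×1240 = 124.59
(1−α) = 124.59/450.5 = 0.2766;  α = 0.7234.
Bypass flow = 0.7234×1240 = 897.06 tonne/day.

897.1 tonne/day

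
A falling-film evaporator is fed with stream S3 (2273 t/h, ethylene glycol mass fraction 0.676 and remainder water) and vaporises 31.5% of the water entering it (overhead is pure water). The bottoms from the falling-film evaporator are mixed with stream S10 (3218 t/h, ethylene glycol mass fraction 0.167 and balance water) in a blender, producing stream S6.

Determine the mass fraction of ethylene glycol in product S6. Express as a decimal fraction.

0.394

Vapour removed = 0.315×0.324×2273 = 231.98 t/h; concentrate = 2041 t/h.
ethylene glycol reaching the mixer = 1536.5 (from concentrate) + 3218×0.167 = 2074 t/h.
Product flow = 2041 + 3218 = 5259 t/h; ethylene glycol fraction = 0.394.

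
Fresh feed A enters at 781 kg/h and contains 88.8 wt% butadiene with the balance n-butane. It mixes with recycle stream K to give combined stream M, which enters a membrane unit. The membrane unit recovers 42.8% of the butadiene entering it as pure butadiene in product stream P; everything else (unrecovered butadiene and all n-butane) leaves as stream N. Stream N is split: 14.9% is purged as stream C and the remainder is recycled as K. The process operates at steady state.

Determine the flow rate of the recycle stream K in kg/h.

1157 kg/h

n-butane enters only via A and leaves only via the purge: 781×0.112 = 0.149×(n-butane in N), and the membrane unit passes all n-butane, so n-butane in M = n-butane in N = 587.06 kg/h.
butadiene in M: m_A = 781×0.888 + (1−0.149)·(1−0.428)·m_A, so m_A = 693.53/0.5132 = 1351.3 kg/h.
N = (1−0.428)×1351.3 + 587.06 = 1360 kg/h.
Recycle K = (1−0.149)×1360 = 1157.4 kg/h.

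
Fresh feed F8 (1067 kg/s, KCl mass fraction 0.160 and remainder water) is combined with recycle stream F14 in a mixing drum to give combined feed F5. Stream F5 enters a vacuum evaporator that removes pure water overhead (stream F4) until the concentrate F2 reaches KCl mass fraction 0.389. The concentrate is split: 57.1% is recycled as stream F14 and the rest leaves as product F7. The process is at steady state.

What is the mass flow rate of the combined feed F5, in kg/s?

1651 kg/s

Overall KCl balance (none leaves overhead): KCl in fresh feed = KCl in product, i.e. 1067×0.160 = (1−0.571)·F2·0.389.
F2 = 170.72/(0.389×0.429) = 1023 kg/s.
Recycle F14 = 0.571×1023 = 584.14 kg/s.
Combined feed F5 = 1067 + 584.14 = 1651.1 kg/s.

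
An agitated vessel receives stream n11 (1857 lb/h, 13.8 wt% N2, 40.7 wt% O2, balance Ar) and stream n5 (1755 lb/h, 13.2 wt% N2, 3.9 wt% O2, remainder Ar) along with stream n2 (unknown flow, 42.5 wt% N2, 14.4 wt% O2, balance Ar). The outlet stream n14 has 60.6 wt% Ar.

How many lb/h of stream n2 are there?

Let n2 be the unknown flow. Total out = 3612 + n2.
Ar balance: 2299.8 + 0.431·n2 = 0.606·(3612 + n2)
(0.431 − 0.606)·n2 = 0.606×3612 − 2299.8 = -110.96
n2 = -110.96 / -0.175 = 634.05 lb/h

634 lb/h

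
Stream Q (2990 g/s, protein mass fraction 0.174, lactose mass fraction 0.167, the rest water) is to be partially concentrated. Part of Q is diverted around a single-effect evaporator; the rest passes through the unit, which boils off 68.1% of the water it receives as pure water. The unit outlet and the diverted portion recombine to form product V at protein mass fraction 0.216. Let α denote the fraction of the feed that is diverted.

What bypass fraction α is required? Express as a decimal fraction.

All 2990×0.174 = 520.26 g/s of protein reaches V, so V = 520.26/0.216 = 2408.6 g/s and vapour = 581.39 g/s.
The evaporator receives (1−α)·2990 of feed at 0.659 water and removes 0.681 of that water:
0.681×0.659×(1−α)×2990 = 581.39
(1−α) = 581.39/1341.8 = 0.4333;  α = 0.5667.

0.567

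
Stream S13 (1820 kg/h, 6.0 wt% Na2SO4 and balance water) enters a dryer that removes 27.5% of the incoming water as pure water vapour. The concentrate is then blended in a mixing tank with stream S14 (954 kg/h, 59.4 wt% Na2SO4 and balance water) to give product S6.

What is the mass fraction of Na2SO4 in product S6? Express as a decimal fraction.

0.293

Vapour removed = 0.275×0.940×1820 = 470.47 kg/h; concentrate = 1349.5 kg/h.
Na2SO4 reaching the mixer = 109.2 (from concentrate) + 954×0.594 = 675.88 kg/h.
Product flow = 1349.5 + 954 = 2303.5 kg/h; Na2SO4 fraction = 0.293.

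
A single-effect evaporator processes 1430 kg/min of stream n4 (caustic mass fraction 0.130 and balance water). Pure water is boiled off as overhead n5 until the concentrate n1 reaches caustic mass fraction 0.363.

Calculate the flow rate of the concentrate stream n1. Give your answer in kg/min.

512.1 kg/min

caustic is conserved: 1430×0.130 = 185.9 kg/min all reports to the concentrate.
Concentrate = 185.9/(target fraction) = 512.12 kg/min.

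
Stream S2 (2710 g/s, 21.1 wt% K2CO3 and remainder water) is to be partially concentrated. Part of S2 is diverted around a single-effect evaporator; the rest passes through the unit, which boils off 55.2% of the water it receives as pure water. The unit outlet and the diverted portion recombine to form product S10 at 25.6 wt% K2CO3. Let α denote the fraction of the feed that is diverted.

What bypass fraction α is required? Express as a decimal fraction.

0.596

All 2710×0.211 = 571.81 g/s of K2CO3 reaches S10, so S10 = 571.81/0.256 = 2233.6 g/s and vapour = 476.37 g/s.
The evaporator receives (1−α)·2710 of feed at 0.789 water and removes 0.552 of that water:
0.552×0.789×(1−α)×2710 = 476.37
(1−α) = 476.37/1180.3 = 0.4036;  α = 0.5964.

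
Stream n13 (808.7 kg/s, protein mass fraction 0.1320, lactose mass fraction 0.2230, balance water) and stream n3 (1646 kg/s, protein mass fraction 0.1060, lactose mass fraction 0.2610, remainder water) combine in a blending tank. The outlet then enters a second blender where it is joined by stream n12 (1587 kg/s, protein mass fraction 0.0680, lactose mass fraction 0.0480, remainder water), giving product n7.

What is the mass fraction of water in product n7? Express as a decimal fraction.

0.7340

Overall, product flow = 4041.7 kg/s.
water in = 808.7×0.645 + 1646×0.633 + 1587×0.884 = 2966.4 kg/s.
water fraction in n7 = 0.7340.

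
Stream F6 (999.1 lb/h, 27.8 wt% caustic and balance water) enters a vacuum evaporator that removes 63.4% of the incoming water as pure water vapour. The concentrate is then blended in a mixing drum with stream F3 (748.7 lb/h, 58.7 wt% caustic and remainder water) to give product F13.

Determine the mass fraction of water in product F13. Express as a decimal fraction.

0.4442

Vapour removed = 0.634×0.722×999.1 = 457.34 lb/h; concentrate = 541.76 lb/h.
water reaching the mixer = 264.01 (from concentrate) + 748.7×0.413 = 573.23 lb/h.
Product flow = 541.76 + 748.7 = 1290.5 lb/h; water fraction = 0.4442.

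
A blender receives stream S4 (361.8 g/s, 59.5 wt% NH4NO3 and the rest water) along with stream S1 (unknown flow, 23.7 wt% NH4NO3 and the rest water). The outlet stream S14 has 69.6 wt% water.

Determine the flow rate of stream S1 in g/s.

1571 g/s

Let S1 be the unknown flow. Total out = 361.8 + S1.
water balance: 146.53 + 0.763·S1 = 0.696·(361.8 + S1)
(0.763 − 0.696)·S1 = 0.696×361.8 − 146.53 = 105.28
S1 = 105.28 / 0.067 = 1571.4 g/s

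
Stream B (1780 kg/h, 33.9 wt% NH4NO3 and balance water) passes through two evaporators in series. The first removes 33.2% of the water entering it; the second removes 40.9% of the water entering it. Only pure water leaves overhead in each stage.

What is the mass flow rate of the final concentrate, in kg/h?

water in feed = 1780×0.661 = 1176.6 kg/h.
After stage 1: water left = (1−0.332)×1176.6 = 785.96; stream total = 1389.4 kg/h.
After stage 2: water left = (1−0.409)×785.96 = 464.5; final concentrate = 1067.9 kg/h.

1068 kg/h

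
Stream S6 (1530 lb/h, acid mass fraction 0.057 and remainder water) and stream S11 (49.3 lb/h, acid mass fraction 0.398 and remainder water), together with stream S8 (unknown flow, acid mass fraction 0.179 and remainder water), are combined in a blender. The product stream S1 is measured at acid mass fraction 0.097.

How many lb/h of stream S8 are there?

Let S8 be the unknown flow. Total out = 1579.3 + S8.
acid balance: 106.83 + 0.179·S8 = 0.097·(1579.3 + S8)
(0.179 − 0.097)·S8 = 0.097×1579.3 − 106.83 = 46.361
S8 = 46.361 / 0.082 = 565.37 lb/h

565.4 lb/h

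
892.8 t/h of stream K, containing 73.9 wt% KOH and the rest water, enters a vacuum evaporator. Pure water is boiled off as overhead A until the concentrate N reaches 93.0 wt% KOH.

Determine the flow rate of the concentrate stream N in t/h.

709.4 t/h

KOH is conserved: 892.8×0.739 = 659.78 t/h all reports to the concentrate.
Concentrate = 659.78/(target fraction) = 709.44 t/h.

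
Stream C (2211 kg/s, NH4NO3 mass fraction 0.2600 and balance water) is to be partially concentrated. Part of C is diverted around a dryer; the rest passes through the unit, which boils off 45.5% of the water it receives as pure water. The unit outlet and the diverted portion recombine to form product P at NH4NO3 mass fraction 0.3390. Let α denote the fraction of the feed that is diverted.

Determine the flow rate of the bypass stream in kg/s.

680.7 kg/s

All 2211×0.260 = 574.86 kg/s of NH4NO3 reaches P, so P = 574.86/0.339 = 1695.8 kg/s and vapour = 515.25 kg/s.
The evaporator receives (1−α)·2211 of feed at 0.740 water and removes 0.455 of that water:
0.455×0.740×(1−α)×2211 = 515.25
(1−α) = 515.25/744.44 = 0.6921;  α = 0.3079.
Bypass flow = 0.3079×2211 = 680.71 kg/s.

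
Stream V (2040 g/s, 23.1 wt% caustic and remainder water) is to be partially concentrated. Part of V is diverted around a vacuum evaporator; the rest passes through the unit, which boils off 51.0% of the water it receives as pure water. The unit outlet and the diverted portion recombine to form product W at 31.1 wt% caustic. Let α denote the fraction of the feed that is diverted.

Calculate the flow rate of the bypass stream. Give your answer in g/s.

All 2040×0.231 = 471.24 g/s of caustic reaches W, so W = 471.24/0.311 = 1515.2 g/s and vapour = 524.76 g/s.
The evaporator receives (1−α)·2040 of feed at 0.769 water and removes 0.510 of that water:
0.510×0.769×(1−α)×2040 = 524.76
(1−α) = 524.76/800.07 = 0.6559;  α = 0.3441.
Bypass flow = 0.3441×2040 = 701.98 g/s.

702 g/s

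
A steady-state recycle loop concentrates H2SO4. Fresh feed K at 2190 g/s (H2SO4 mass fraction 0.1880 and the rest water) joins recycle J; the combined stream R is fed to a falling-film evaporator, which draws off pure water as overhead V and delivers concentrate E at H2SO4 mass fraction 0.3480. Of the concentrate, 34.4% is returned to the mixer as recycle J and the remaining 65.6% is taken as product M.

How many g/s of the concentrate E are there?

Overall H2SO4 balance (none leaves overhead): H2SO4 in fresh feed = H2SO4 in product, i.e. 2190×0.188 = (1−0.344)·E·0.348.
E = 411.72/(0.348×0.656) = 1803.5 g/s.

1804 g/s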